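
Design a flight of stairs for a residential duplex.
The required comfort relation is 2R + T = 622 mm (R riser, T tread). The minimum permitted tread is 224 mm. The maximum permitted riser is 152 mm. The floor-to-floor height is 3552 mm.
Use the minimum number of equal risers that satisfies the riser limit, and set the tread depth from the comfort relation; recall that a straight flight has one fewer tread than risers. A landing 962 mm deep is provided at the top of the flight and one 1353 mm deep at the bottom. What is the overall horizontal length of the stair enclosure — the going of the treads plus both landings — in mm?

3552 / 152 = 23.37, so 24 risers are needed.
R = 3552 ÷ 24 = 148 mm.
T = 622 − 2·148 = 326 mm, which satisfies the 224 mm minimum.
Treads = 24 − 1 = 23; going = 23 × 326 = 7498 mm.
Add landings: 7498 + 962 + 1353 = 9813 mm.

9813 mm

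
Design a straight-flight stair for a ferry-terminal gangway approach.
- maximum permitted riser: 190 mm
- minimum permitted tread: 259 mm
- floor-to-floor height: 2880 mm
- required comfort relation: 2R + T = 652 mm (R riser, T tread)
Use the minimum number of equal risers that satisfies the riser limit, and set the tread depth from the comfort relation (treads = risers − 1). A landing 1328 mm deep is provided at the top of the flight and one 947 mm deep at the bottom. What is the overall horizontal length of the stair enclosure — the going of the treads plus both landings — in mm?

6655 mm

At most 190 each: 2880/190 = 15.16, giving 16 risers.
Riser R = 2880 / 16 = 180 mm, within the 190 mm limit.
Tread T = 652 − 2 × 180 = 292 mm (≥ 259 mm).
Going = (16 − 1) × 292 = 4380 mm.
Add landings: 4380 + 1328 + 947 = 6655 mm.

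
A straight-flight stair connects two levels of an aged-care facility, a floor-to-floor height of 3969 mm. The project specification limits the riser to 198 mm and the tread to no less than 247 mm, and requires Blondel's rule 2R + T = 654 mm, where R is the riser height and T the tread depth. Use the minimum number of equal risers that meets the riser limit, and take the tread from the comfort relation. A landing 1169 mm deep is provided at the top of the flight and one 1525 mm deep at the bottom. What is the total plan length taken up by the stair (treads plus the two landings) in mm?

3969 / 198 = 20.045 → round up to 21 risers.
Each riser is 3969/21 = 189 mm (≤ 198 mm).
From 2R + T = 654: T = 654 − 378 = 276 mm.
21 risers give 20 treads; going = 20 × 276 = 5520 mm.
Add landings: 5520 + 1169 + 1525 = 8214 mm.

8214 mm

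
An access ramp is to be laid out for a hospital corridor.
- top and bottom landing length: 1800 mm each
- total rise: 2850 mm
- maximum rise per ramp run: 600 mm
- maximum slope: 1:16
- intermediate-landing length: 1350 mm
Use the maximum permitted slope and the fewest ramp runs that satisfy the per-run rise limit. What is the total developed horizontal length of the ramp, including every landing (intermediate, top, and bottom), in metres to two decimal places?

2850 / 600 = 4.75, so 5 ramp runs are needed. That means 4 intermediate landings.
Horizontal run for 2850 mm of rise at 1:16 is 2850 × 16 = 45600 mm.
Intermediate landings: 4 × 1350 = 5400 mm.
Top and bottom landings: 2 × 1800 = 3600 mm.
Total = 45600 + 5400 + 3600 = 54600 mm.
= 54.60 m.

54.60 m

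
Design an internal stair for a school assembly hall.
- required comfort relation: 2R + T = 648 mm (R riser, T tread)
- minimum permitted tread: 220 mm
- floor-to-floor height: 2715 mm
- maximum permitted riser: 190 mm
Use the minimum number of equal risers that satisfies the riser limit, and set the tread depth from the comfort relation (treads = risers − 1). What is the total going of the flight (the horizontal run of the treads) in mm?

At most 190 each: 2715/190 = 14.29, giving 15 risers.
R = 2715 ÷ 15 = 181 mm.
From 2R + T = 648: T = 648 − 362 = 286 mm.
Going = (15 − 1) × 286 = 4004 mm.

4004 mm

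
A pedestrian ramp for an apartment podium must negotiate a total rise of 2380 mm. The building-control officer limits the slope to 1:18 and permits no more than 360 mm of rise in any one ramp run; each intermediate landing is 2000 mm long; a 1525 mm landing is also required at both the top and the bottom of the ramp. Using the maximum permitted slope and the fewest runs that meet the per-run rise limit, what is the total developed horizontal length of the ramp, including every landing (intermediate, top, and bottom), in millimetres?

57890 mm

At most 360 each: 2380/360 = 6.61, giving 7 ramp runs. That means 6 intermediate landings.
Ramp run (horizontal) at 1:18: 2380 × 18 = 42840 mm.
6 intermediate landings contribute 6 × 2000 = 12000 mm.
Top and bottom landings: 2 × 1525 = 3050 mm.
Total = 42840 + 12000 + 3050 = 57890 mm.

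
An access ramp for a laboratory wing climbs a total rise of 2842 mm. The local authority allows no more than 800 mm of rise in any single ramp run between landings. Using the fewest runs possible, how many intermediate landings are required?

3 intermediate landings

2842 / 800 = 3.553 → round up to 4 ramp runs.
4 runs are separated by 3 intermediate landings.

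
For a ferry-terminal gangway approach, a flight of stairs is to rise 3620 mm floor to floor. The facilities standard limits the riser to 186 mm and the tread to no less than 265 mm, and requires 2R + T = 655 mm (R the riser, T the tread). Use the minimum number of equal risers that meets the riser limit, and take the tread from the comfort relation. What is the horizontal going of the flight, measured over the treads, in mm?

5567 mm

3620 / 186 = 19.462 → round up to 20 risers.
R = 3620 ÷ 20 = 181 mm.
T = 655 − 2·181 = 293 mm, which satisfies the 265 mm minimum.
Going = (20 − 1) × 293 = 5567 mm.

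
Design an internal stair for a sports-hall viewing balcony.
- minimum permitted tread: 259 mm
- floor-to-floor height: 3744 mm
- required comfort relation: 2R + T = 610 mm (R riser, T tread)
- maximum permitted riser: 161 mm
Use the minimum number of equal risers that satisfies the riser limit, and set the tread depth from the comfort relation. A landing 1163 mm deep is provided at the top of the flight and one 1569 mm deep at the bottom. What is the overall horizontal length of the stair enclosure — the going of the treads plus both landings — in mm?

⌈3744/161⌉ = 24 risers.
R = 3744 ÷ 24 = 156 mm.
T = 610 − 2·156 = 298 mm, which satisfies the 259 mm minimum.
Treads = 24 − 1 = 23; going = 23 × 298 = 6854 mm.
Enclosure = 6854 + 1163 + 1569 = 9586 mm.

9586 mm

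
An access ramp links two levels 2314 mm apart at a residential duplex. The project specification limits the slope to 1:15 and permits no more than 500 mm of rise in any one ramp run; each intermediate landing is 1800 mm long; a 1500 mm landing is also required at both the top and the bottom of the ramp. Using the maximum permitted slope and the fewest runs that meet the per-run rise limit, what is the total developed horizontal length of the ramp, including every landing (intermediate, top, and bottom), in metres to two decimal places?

2314 / 500 = 4.628 → round up to 5 ramp runs. That means 4 intermediate landings.
Ramp run (horizontal) at 1:15: 2314 × 15 = 34710 mm.
Intermediate landings: 4 × 1800 = 7200 mm.
Top and bottom landings: 2 × 1500 = 3000 mm.
Total = 34710 + 7200 + 3000 = 44910 mm.
= 44.91 m.

44.91 m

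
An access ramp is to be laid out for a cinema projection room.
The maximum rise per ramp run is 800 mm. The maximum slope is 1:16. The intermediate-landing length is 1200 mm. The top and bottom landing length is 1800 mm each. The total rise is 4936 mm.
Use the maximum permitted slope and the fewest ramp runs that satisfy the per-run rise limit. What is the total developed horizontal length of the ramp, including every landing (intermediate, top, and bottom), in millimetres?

4936 / 800 = 6.17, so 7 ramp runs are needed. That means 6 intermediate landings.
Ramp run (horizontal) at 1:16: 4936 × 16 = 78976 mm.
6 intermediate landings contribute 6 × 1200 = 7200 mm.
Top and bottom landings: 2 × 1800 = 3600 mm.
Total = 78976 + 7200 + 3600 = 89776 mm.

89776 mm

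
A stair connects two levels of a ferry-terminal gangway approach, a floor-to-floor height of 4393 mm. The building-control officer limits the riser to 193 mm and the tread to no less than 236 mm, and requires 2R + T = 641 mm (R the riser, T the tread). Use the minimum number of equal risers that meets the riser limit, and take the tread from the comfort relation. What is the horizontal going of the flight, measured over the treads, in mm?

5698 mm

At most 193 each: 4393/193 = 22.76, giving 23 risers.
Riser R = 4393 / 23 = 191 mm, within the 193 mm limit.
T = 641 − 2·191 = 259 mm, which satisfies the 236 mm minimum.
23 risers give 22 treads; going = 22 × 259 = 5698 mm.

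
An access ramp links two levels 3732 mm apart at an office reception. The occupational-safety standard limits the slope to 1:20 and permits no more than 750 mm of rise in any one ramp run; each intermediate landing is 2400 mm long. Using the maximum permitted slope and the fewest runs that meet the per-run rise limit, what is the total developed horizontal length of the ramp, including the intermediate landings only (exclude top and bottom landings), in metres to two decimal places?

84.24 m

⌈3732/750⌉ = 5 ramp runs. That means 4 intermediate landings.
Horizontal run for 3732 mm of rise at 1:20 is 3732 × 20 = 74640 mm.
Intermediate landings: 4 × 2400 = 9600 mm.
Developed length = 74640 + 9600 = 84240 mm.
= 84.24 m.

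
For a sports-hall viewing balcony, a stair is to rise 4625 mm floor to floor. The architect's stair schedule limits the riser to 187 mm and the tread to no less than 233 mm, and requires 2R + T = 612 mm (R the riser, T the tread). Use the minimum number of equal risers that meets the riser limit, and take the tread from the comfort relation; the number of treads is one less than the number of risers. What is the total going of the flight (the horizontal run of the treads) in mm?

4625 / 187 = 24.733 → round up to 25 risers.
Each riser is 4625/25 = 185 mm (≤ 187 mm).
Tread T = 612 − 2 × 185 = 242 mm (≥ 233 mm).
Treads = 25 − 1 = 24; going = 24 × 242 = 5808 mm.

5808 mm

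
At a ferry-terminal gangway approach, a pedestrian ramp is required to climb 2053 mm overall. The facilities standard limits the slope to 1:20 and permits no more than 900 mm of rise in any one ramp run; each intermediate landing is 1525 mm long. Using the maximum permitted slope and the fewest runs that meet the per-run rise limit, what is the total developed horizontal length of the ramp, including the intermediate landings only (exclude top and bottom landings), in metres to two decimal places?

44.11 m

2053 / 900 = 2.28, so 3 ramp runs are needed. That means 2 intermediate landings.
Horizontal run for 2053 mm of rise at 1:20 is 2053 × 20 = 41060 mm.
2 intermediate landings contribute 2 × 1525 = 3050 mm.
Developed length = 41060 + 3050 = 44110 mm.
= 44.11 m.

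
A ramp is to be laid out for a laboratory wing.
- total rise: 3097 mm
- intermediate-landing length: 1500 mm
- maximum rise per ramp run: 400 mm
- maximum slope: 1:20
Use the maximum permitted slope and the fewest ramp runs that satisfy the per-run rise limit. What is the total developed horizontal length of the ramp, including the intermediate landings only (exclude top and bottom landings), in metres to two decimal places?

⌈3097/400⌉ = 8 ramp runs. That means 7 intermediate landings.
Horizontal run for 3097 mm of rise at 1:20 is 3097 × 20 = 61940 mm.
7 intermediate landings contribute 7 × 1500 = 10500 mm.
Total developed length = 61940 + 10500 = 72440 mm.
= 72.44 m.

72.44 m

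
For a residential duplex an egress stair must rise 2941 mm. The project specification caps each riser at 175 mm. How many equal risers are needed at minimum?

⌈2941/175⌉ = 17 risers.

17 risers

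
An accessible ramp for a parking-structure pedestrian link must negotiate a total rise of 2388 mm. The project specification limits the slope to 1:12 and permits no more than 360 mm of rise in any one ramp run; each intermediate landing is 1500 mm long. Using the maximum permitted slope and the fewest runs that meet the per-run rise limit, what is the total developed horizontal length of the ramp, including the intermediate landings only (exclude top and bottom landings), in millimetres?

37656 mm

⌈2388/360⌉ = 7 ramp runs. That means 6 intermediate landings.
Ramp run (horizontal) at 1:12: 2388 × 12 = 28656 mm.
6 intermediate landings contribute 6 × 1500 = 9000 mm.
Developed length = 28656 + 9000 = 37656 mm.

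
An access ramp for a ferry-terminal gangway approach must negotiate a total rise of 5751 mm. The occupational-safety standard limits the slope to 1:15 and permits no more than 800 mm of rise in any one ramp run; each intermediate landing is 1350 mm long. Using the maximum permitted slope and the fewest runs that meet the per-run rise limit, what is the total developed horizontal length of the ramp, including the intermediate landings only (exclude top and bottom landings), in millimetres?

95715 mm

At most 800 each: 5751/800 = 7.19, giving 8 ramp runs. That means 7 intermediate landings.
Horizontal run for 5751 mm of rise at 1:15 is 5751 × 15 = 86265 mm.
7 intermediate landings contribute 7 × 1350 = 9450 mm.
Total developed length = 86265 + 9450 = 95715 mm.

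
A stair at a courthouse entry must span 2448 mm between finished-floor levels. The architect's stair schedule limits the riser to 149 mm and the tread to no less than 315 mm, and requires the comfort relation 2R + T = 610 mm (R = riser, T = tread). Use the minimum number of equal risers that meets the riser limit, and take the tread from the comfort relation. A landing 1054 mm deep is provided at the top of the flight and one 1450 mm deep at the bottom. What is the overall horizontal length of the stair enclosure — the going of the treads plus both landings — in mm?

7656 mm

At most 149 each: 2448/149 = 16.43, giving 17 risers.
Each riser is 2448/17 = 144 mm (≤ 149 mm).
T = 610 − 2·144 = 322 mm, which satisfies the 315 mm minimum.
Treads = 17 − 1 = 16; going = 16 × 322 = 5152 mm.
Add landings: 5152 + 1054 + 1450 = 7656 mm.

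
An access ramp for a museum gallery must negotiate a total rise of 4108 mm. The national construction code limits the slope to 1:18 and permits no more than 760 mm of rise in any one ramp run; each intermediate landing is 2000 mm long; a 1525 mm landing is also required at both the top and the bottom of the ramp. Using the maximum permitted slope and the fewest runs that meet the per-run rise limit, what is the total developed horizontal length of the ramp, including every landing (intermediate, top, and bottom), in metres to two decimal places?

4108 / 760 = 5.41, so 6 ramp runs are needed. That means 5 intermediate landings.
Ramp run (horizontal) at 1:18: 4108 × 18 = 73944 mm.
5 intermediate landings contribute 5 × 2000 = 10000 mm.
Top and bottom landings: 2 × 1525 = 3050 mm.
Total = 73944 + 10000 + 3050 = 86994 mm.
= 86.99 m.

86.99 m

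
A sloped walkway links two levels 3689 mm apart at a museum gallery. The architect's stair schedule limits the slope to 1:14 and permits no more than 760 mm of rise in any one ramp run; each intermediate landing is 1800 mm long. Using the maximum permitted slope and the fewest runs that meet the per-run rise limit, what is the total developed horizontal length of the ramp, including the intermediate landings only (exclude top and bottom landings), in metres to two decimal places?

58.85 m

3689 / 760 = 4.854 → round up to 5 ramp runs. That means 4 intermediate landings.
Horizontal run for 3689 mm of rise at 1:14 is 3689 × 14 = 51646 mm.
4 intermediate landings contribute 4 × 1800 = 7200 mm.
Total developed length = 51646 + 7200 = 58846 mm.
= 58.85 m.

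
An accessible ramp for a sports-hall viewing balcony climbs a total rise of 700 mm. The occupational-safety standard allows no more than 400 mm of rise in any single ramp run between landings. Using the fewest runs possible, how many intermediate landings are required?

⌈700/400⌉ = 2 ramp runs.
2 runs are separated by 1 intermediate landings.

1 intermediate landings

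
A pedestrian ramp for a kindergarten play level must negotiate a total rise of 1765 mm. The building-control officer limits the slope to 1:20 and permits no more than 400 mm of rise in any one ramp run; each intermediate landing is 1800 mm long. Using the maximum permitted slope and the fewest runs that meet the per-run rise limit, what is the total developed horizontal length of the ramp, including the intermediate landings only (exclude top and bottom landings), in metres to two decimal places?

1765 / 400 = 4.41, so 5 ramp runs are needed. That means 4 intermediate landings.
Ramp run (horizontal) at 1:20: 1765 × 20 = 35300 mm.
Intermediate landings: 4 × 1800 = 7200 mm.
Developed length = 35300 + 7200 = 42500 mm.
= 42.50 m.

42.50 m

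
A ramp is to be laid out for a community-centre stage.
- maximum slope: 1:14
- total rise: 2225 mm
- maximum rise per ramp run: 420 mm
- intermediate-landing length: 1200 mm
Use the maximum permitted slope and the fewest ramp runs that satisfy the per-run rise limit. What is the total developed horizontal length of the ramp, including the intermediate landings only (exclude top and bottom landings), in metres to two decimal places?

37.15 m

⌈2225/420⌉ = 6 ramp runs. That means 5 intermediate landings.
Ramp run (horizontal) at 1:14: 2225 × 14 = 31150 mm.
Intermediate landings: 5 × 1200 = 6000 mm.
Total developed length = 31150 + 6000 = 37150 mm.
= 37.15 m.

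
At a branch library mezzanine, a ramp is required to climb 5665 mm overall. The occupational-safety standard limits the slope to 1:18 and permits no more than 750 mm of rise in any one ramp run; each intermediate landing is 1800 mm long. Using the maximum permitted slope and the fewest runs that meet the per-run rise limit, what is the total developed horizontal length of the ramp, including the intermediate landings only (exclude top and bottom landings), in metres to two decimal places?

5665 / 750 = 7.553 → round up to 8 ramp runs. That means 7 intermediate landings.
Ramp run (horizontal) at 1:18: 5665 × 18 = 101970 mm.
Intermediate landings: 7 × 1800 = 12600 mm.
Total developed length = 101970 + 12600 = 114570 mm.
= 114.57 m.

114.57 m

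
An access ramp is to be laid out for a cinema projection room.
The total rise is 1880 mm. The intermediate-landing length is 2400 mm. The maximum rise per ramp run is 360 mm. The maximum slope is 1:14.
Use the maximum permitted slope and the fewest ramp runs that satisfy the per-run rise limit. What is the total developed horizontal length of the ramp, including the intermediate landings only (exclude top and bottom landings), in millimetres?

38320 mm

1880 / 360 = 5.22, so 6 ramp runs are needed. That means 5 intermediate landings.
Ramp run (horizontal) at 1:14: 1880 × 14 = 26320 mm.
Intermediate landings: 5 × 2400 = 12000 mm.
Total developed length = 26320 + 12000 = 38320 mm.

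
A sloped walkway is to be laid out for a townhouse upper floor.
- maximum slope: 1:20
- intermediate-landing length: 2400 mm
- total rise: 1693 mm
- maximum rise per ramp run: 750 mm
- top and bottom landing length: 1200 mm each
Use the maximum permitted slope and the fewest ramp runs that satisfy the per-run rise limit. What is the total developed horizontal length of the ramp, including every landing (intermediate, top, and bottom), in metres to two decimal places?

41.06 m

At most 750 each: 1693/750 = 2.26, giving 3 ramp runs. That means 2 intermediate landings.
Ramp run (horizontal) at 1:20: 1693 × 20 = 33860 mm.
Intermediate landings: 2 × 2400 = 4800 mm.
Top and bottom landings: 2 × 1200 = 2400 mm.
Total = 33860 + 4800 + 2400 = 41060 mm.
= 41.06 m.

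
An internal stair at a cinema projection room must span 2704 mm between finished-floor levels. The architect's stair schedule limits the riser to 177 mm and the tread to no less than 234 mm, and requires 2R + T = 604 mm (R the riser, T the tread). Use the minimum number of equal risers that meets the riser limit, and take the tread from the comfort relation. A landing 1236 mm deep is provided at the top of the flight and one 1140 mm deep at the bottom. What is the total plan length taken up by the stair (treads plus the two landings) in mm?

6366 mm

At most 177 each: 2704/177 = 15.28, giving 16 risers.
Each riser is 2704/16 = 169 mm (≤ 177 mm).
From 2R + T = 604: T = 604 − 338 = 266 mm.
Going = (16 − 1) × 266 = 3990 mm.
Add landings: 3990 + 1236 + 1140 = 6366 mm.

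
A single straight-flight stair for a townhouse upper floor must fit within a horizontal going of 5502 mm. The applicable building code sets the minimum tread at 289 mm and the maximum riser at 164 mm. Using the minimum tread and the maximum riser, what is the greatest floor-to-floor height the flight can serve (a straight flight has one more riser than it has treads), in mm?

5502 / 289 = 19.04, so 19 treads fit.
Risers = treads + 1 = 20.
Maximum height = 20 × 164 = 3280 mm.

3280 mm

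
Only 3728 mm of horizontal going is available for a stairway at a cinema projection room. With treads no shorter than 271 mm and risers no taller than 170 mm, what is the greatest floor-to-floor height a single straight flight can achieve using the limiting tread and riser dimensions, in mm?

3728 / 271 = 13.76, so 13 treads fit.
Risers = treads + 1 = 14.
Maximum height = 14 × 170 = 2380 mm.

2380 mm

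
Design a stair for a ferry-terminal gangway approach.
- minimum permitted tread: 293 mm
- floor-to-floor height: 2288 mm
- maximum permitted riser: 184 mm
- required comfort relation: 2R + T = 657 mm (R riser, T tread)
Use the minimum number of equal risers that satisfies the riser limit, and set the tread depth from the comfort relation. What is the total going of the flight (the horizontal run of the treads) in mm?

3660 mm

2288 / 184 = 12.43, so 13 risers are needed.
Each riser is 2288/13 = 176 mm (≤ 184 mm).
Tread T = 657 − 2 × 176 = 305 mm (≥ 293 mm).
Treads = 13 − 1 = 12; going = 12 × 305 = 3660 mm.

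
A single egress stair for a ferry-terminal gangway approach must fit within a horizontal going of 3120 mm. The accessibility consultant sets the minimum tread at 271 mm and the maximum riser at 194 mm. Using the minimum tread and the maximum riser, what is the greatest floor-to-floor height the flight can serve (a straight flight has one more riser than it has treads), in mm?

2328 mm

Treads that fit: ⌊3120 / 271⌋ = 11.
Risers = treads + 1 = 12.
Maximum height = 12 × 194 = 2328 mm.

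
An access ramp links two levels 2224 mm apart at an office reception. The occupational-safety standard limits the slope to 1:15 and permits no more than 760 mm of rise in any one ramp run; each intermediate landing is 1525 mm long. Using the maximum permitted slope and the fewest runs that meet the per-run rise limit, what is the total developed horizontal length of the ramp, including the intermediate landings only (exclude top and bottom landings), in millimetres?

2224 / 760 = 2.926 → round up to 3 ramp runs. That means 2 intermediate landings.
Horizontal run for 2224 mm of rise at 1:15 is 2224 × 15 = 33360 mm.
2 intermediate landings contribute 2 × 1525 = 3050 mm.
Total developed length = 33360 + 3050 = 36410 mm.

36410 mm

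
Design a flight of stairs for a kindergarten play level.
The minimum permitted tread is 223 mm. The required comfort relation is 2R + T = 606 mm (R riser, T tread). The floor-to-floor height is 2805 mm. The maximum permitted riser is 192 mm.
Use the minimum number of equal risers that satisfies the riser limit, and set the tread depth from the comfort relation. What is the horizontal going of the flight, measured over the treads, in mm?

2805 / 192 = 14.609 → round up to 15 risers.
Riser R = 2805 / 15 = 187 mm, within the 192 mm limit.
From 2R + T = 606: T = 606 − 374 = 232 mm.
15 risers give 14 treads; going = 14 × 232 = 3248 mm.

3248 mm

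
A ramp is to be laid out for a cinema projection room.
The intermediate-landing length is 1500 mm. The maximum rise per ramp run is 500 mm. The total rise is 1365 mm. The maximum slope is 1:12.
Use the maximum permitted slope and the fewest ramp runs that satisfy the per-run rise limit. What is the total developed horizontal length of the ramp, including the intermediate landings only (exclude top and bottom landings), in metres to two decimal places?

1365 / 500 = 2.73, so 3 ramp runs are needed. That means 2 intermediate landings.
Ramp run (horizontal) at 1:12: 1365 × 12 = 16380 mm.
Intermediate landings: 2 × 1500 = 3000 mm.
Total developed length = 16380 + 3000 = 19380 mm.
= 19.38 m.

19.38 m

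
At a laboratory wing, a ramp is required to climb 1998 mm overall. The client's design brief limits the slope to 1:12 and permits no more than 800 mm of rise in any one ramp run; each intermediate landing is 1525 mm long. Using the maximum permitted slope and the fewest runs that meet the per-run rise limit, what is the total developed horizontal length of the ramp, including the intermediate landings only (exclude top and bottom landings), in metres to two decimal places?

⌈1998/800⌉ = 3 ramp runs. That means 2 intermediate landings.
Horizontal run for 1998 mm of rise at 1:12 is 1998 × 12 = 23976 mm.
Intermediate landings: 2 × 1525 = 3050 mm.
Developed length = 23976 + 3050 = 27026 mm.
= 27.03 m.

27.03 m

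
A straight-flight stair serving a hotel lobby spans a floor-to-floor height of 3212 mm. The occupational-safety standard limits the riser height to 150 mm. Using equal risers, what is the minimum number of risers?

3212 / 150 = 21.41, so 22 risers are needed.

22 risers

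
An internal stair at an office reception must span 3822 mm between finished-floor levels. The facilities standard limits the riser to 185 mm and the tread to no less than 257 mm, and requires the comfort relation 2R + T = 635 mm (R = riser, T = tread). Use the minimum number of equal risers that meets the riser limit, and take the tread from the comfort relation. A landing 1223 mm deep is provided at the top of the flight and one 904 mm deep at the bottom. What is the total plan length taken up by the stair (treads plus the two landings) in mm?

3822 / 185 = 20.66, so 21 risers are needed.
Riser R = 3822 / 21 = 182 mm, within the 185 mm limit.
From 2R + T = 635: T = 635 − 364 = 271 mm.
Treads = 21 − 1 = 20; going = 20 × 271 = 5420 mm.
Add landings: 5420 + 1223 + 904 = 7547 mm.

7547 mm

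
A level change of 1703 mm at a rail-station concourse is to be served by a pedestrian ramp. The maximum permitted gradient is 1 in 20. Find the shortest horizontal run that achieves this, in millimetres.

34060 mm

At 1:20 the run is 20 × 1703 = 34060 mm.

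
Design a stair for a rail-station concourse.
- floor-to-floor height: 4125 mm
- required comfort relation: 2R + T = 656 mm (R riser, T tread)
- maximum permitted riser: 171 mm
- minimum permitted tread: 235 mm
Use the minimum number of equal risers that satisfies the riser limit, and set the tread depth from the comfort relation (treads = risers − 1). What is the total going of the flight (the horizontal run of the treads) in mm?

7824 mm

⌈4125/171⌉ = 25 risers.
R = 4125 ÷ 25 = 165 mm.
Tread T = 656 − 2 × 165 = 326 mm (≥ 235 mm).
Going = (25 − 1) × 326 = 7824 mm.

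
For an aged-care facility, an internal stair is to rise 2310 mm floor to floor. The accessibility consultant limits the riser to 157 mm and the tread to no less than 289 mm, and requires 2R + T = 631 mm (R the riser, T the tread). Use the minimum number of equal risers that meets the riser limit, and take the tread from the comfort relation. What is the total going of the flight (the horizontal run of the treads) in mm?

4522 mm

At most 157 each: 2310/157 = 14.71, giving 15 risers.
Riser R = 2310 / 15 = 154 mm, within the 157 mm limit.
Tread T = 631 − 2 × 154 = 323 mm (≥ 289 mm).
Going = (15 − 1) × 323 = 4522 mm.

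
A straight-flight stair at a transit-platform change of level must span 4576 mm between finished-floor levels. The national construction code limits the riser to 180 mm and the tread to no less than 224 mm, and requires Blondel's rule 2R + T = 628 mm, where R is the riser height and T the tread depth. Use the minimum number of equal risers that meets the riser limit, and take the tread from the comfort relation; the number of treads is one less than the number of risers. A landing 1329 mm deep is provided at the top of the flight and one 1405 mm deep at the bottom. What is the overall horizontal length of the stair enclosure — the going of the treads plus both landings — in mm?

9634 mm

4576 / 180 = 25.42, so 26 risers are needed.
R = 4576 ÷ 26 = 176 mm.
Tread T = 628 − 2 × 176 = 276 mm (≥ 224 mm).
Treads = 26 − 1 = 25; going = 25 × 276 = 6900 mm.
Enclosure = 6900 + 1329 + 1405 = 9634 mm.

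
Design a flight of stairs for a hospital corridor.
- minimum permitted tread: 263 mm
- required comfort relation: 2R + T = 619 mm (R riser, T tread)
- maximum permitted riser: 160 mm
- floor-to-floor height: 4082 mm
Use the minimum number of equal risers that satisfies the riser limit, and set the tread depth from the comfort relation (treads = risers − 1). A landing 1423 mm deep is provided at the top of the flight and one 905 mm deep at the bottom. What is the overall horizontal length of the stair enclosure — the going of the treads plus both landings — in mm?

⌈4082/160⌉ = 26 risers.
Each riser is 4082/26 = 157 mm (≤ 160 mm).
Tread T = 619 − 2 × 157 = 305 mm (≥ 263 mm).
Treads = 26 − 1 = 25; going = 25 × 305 = 7625 mm.
Enclosure = 7625 + 1423 + 905 = 9953 mm.

9953 mm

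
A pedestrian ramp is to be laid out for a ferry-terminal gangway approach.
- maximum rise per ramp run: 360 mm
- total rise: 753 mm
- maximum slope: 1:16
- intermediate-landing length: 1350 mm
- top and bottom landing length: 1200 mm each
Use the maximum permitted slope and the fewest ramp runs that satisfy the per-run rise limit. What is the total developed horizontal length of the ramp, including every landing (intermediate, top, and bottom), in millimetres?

At most 360 each: 753/360 = 2.09, giving 3 ramp runs. That means 2 intermediate landings.
Horizontal run for 753 mm of rise at 1:16 is 753 × 16 = 12048 mm.
Intermediate landings: 2 × 1350 = 2700 mm.
Top and bottom landings: 2 × 1200 = 2400 mm.
Total = 12048 + 2700 + 2400 = 17148 mm.

17148 mm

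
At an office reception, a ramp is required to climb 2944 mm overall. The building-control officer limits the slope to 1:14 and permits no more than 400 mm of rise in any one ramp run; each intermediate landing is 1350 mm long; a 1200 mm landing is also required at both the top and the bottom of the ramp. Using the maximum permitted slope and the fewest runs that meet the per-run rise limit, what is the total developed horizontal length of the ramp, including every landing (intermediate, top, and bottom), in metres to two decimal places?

53.07 m

At most 400 each: 2944/400 = 7.36, giving 8 ramp runs. That means 7 intermediate landings.
Ramp run (horizontal) at 1:14: 2944 × 14 = 41216 mm.
7 intermediate landings contribute 7 × 1350 = 9450 mm.
Top and bottom landings: 2 × 1200 = 2400 mm.
Total = 41216 + 9450 + 2400 = 53066 mm.
= 53.07 m.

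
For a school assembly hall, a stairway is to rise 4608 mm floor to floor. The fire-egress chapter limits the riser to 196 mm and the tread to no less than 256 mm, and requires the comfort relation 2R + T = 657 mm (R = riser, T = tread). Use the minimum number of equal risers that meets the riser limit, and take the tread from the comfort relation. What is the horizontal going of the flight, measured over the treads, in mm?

6279 mm

4608 / 196 = 23.51, so 24 risers are needed.
Each riser is 4608/24 = 192 mm (≤ 196 mm).
T = 657 − 2·192 = 273 mm, which satisfies the 256 mm minimum.
24 risers give 23 treads; going = 23 × 273 = 6279 mm.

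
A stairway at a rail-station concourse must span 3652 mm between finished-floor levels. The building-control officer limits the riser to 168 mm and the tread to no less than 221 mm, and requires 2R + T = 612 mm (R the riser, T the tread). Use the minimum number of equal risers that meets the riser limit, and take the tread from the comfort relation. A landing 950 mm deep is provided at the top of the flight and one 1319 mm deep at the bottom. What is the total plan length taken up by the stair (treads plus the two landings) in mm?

8149 mm

3652 / 168 = 21.74, so 22 risers are needed.
Riser R = 3652 / 22 = 166 mm, within the 168 mm limit.
T = 612 − 2·166 = 280 mm, which satisfies the 221 mm minimum.
22 risers give 21 treads; going = 21 × 280 = 5880 mm.
Enclosure = 5880 + 950 + 1319 = 8149 mm.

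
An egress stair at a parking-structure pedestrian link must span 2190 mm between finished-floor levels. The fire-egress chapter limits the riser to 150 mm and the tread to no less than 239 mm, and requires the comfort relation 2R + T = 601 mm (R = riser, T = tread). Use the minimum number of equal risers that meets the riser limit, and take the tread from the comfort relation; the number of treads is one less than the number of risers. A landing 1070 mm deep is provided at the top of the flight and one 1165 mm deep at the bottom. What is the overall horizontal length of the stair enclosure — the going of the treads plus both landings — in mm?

2190 / 150 = 14.600 → round up to 15 risers.
Each riser is 2190/15 = 146 mm (≤ 150 mm).
Tread T = 601 − 2 × 146 = 309 mm (≥ 239 mm).
15 risers give 14 treads; going = 14 × 309 = 4326 mm.
Enclosure = 4326 + 1070 + 1165 = 6561 mm.

6561 mm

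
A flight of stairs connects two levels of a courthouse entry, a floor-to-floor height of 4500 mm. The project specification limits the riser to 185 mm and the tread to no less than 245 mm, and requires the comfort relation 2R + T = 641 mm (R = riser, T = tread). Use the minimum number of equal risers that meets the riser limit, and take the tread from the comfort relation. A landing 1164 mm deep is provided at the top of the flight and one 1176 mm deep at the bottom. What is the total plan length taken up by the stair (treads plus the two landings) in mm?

9084 mm

4500 / 185 = 24.324 → round up to 25 risers.
Each riser is 4500/25 = 180 mm (≤ 185 mm).
T = 641 − 2·180 = 281 mm, which satisfies the 245 mm minimum.
Treads = 25 − 1 = 24; going = 24 × 281 = 6744 mm.
Enclosure = 6744 + 1164 + 1176 = 9084 mm.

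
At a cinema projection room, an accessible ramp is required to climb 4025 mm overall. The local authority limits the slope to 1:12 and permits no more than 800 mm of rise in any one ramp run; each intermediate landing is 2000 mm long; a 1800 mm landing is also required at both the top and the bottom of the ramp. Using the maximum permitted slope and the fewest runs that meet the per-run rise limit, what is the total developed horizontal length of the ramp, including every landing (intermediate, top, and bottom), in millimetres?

61900 mm

4025 / 800 = 5.03, so 6 ramp runs are needed. That means 5 intermediate landings.
Ramp run (horizontal) at 1:12: 4025 × 12 = 48300 mm.
5 intermediate landings contribute 5 × 2000 = 10000 mm.
Top and bottom landings: 2 × 1800 = 3600 mm.
Total = 48300 + 10000 + 3600 = 61900 mm.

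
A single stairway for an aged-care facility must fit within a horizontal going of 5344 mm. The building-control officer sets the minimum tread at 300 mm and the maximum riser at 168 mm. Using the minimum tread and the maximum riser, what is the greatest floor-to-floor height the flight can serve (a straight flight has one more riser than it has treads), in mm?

3024 mm

Treads that fit: ⌊5344 / 300⌋ = 17.
Risers = treads + 1 = 18.
Maximum height = 18 × 168 = 3024 mm.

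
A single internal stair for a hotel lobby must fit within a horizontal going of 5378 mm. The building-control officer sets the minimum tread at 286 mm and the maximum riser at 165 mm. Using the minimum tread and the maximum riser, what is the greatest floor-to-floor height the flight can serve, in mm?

Treads that fit: ⌊5378 / 286⌋ = 18.
Risers = treads + 1 = 19.
Maximum height = 19 × 165 = 3135 mm.

3135 mm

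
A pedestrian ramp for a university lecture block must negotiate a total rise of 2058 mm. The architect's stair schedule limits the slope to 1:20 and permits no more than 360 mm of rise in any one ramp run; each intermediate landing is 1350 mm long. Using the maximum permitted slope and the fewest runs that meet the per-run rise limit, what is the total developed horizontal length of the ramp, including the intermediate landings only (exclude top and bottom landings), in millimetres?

47910 mm

⌈2058/360⌉ = 6 ramp runs. That means 5 intermediate landings.
Ramp run (horizontal) at 1:20: 2058 × 20 = 41160 mm.
Intermediate landings: 5 × 1350 = 6750 mm.
Developed length = 41160 + 6750 = 47910 mm.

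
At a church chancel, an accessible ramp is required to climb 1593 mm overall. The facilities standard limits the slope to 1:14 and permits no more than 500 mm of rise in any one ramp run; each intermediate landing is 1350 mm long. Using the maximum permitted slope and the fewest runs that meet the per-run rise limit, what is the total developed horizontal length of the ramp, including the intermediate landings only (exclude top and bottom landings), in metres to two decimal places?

1593 / 500 = 3.19, so 4 ramp runs are needed. That means 3 intermediate landings.
Horizontal run for 1593 mm of rise at 1:14 is 1593 × 14 = 22302 mm.
3 intermediate landings contribute 3 × 1350 = 4050 mm.
Total developed length = 22302 + 4050 = 26352 mm.
= 26.35 m.

26.35 m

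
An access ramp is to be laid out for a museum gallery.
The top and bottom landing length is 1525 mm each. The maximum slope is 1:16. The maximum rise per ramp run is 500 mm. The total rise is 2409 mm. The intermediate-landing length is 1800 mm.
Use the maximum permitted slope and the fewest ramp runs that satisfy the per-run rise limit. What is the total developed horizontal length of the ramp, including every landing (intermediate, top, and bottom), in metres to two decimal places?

48.79 m

2409 / 500 = 4.82, so 5 ramp runs are needed. That means 4 intermediate landings.
Ramp run (horizontal) at 1:16: 2409 × 16 = 38544 mm.
Intermediate landings: 4 × 1800 = 7200 mm.
Top and bottom landings: 2 × 1525 = 3050 mm.
Total = 38544 + 7200 + 3050 = 48794 mm.
= 48.79 m.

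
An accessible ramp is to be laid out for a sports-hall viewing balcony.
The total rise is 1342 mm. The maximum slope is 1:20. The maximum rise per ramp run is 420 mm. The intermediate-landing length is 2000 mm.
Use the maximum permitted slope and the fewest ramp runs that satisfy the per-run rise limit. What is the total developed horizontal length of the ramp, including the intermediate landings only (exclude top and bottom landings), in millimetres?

1342 / 420 = 3.20, so 4 ramp runs are needed. That means 3 intermediate landings.
Horizontal run for 1342 mm of rise at 1:20 is 1342 × 20 = 26840 mm.
3 intermediate landings contribute 3 × 2000 = 6000 mm.
Total developed length = 26840 + 6000 = 32840 mm.

32840 mm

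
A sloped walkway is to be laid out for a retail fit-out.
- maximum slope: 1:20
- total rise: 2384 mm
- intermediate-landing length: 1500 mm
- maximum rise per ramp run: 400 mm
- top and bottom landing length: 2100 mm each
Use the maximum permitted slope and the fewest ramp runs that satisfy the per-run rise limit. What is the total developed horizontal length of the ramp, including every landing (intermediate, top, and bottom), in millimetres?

59380 mm

⌈2384/400⌉ = 6 ramp runs. That means 5 intermediate landings.
Ramp run (horizontal) at 1:20: 2384 × 20 = 47680 mm.
5 intermediate landings contribute 5 × 1500 = 7500 mm.
Top and bottom landings: 2 × 2100 = 4200 mm.
Total = 47680 + 7500 + 4200 = 59380 mm.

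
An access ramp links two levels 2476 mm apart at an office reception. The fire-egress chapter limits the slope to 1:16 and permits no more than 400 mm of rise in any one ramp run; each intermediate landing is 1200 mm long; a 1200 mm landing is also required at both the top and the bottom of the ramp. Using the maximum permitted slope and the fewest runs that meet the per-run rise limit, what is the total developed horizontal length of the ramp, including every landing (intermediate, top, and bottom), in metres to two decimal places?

At most 400 each: 2476/400 = 6.19, giving 7 ramp runs. That means 6 intermediate landings.
Horizontal run for 2476 mm of rise at 1:16 is 2476 × 16 = 39616 mm.
Intermediate landings: 6 × 1200 = 7200 mm.
Top and bottom landings: 2 × 1200 = 2400 mm.
Total = 39616 + 7200 + 2400 = 49216 mm.
= 49.22 m.

49.22 m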